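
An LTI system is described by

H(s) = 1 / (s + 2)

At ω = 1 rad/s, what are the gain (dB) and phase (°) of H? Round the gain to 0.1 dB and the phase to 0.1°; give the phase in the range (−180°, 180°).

At s = jω = j1:
pole (s+2): 2 + j1 → |·| = √(2²+1²) = √5 ≈ 2.2361, ∠ = arctan(1/2) ≈ 26.57°
|H| = 1 / 2.2361 ≈ 0.44721
Gain = 20 log₁₀(0.44721) ≈ -6.99 dB
∠H = 0.00° − 26.57° = -26.57°

-7.0 dB, -26.6°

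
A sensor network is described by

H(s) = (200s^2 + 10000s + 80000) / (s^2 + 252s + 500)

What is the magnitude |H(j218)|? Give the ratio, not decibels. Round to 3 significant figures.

134

Substitute s = j218:
Numerator: 200(j218)^2 + 10000(j218) + 80000 = -9424800 + j2180000
Denominator: (j218)^2 + 252(j218) + 500 = -47024 + j54936
|N| = √(9424800² + 2180000²) ≈ 9.6736e+06, ∠N ≈ 166.98°
|D| = √(47024² + 54936²) ≈ 72313, ∠D ≈ 130.56°
|H| = 9.6736e+06 / 72313 ≈ 133.77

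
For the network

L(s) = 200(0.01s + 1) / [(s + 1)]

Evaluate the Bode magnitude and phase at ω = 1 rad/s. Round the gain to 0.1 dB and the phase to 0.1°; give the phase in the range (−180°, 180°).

At ω = 1 rad/s:
zero (1 + j1·0.01) = 1 + j0.01 → |·| ≈ 1, ∠ ≈ 0.57°
pole (1 + j1·1) = 1 + j1 → |·| ≈ 1.4142, ∠ ≈ 45.00°
|L| = 200 · 1 / (1.4142) ≈ 141.42
Gain = 20 log₁₀(141.42) ≈ 43.01 dB
∠L = (0.57°) − (45.00°) = -44.43°

43.0 dB, -44.4°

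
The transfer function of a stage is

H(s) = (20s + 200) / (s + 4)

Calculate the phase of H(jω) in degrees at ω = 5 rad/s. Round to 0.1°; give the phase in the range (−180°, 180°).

-24.8°

Substitute s = j5:
Numerator: 20(j5) + 200 = 200 + j100
Denominator: (j5) + 4 = 4 + j5
|N| = √(200² + 100²) ≈ 223.61, ∠N ≈ 26.57°
|D| = √(4² + 5²) ≈ 6.4031, ∠D ≈ 51.34°
∠H = 26.57° − 51.34° = -24.77°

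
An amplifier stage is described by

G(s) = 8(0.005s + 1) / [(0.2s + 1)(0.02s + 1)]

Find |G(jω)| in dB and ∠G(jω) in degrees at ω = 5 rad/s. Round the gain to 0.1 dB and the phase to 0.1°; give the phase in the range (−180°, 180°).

15.0 dB, -49.3°

At ω = 5 rad/s:
zero (1 + j5·0.005) = 1 + j0.025 → |·| ≈ 1.0003, ∠ ≈ 1.43°
pole (1 + j5·0.2) = 1 + j1 → |·| ≈ 1.4142, ∠ ≈ 45.00°
pole (1 + j5·0.02) = 1 + j0.1 → |·| ≈ 1.005, ∠ ≈ 5.71°
|G| = 8 · 1.0003 / (1.4142 · 1.005) ≈ 5.6305
Gain = 20 log₁₀(5.6305) ≈ 15.01 dB
∠G = (1.43°) − (45.00° + 5.71°) = -49.28°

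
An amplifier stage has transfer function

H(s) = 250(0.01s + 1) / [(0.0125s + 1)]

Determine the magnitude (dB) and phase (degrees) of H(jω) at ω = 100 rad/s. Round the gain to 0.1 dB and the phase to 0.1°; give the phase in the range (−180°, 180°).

At ω = 100 rad/s:
zero (1 + j100·0.01) = 1 + j1 → |·| ≈ 1.4142, ∠ ≈ 45.00°
pole (1 + j100·0.0125) = 1 + j1.25 → |·| ≈ 1.6008, ∠ ≈ 51.34°
|H| = 250 · 1.4142 / (1.6008) ≈ 220.86
Gain = 20 log₁₀(220.86) ≈ 46.88 dB
∠H = (45.00°) − (51.34°) = -6.34°

46.9 dB, -6.3°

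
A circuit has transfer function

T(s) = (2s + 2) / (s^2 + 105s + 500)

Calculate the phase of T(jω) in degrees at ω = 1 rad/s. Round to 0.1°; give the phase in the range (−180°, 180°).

33.1°

Substitute s = j1:
Numerator: 2(j1) + 2 = 2 + j2
Denominator: (j1)^2 + 105(j1) + 500 = 499 + j105
|N| = √(2² + 2²) ≈ 2.8284, ∠N ≈ 45.00°
|D| = √(499² + 105²) ≈ 509.93, ∠D ≈ 11.88°
∠T = 45.00° − 11.88° = 33.12°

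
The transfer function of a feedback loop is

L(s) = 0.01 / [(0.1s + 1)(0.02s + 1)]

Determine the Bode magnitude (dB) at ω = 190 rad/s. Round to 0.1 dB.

-77.5 dB

At ω = 190 rad/s:
pole (1 + j190·0.1) = 1 + j19 → |·| ≈ 19.026, ∠ ≈ 86.99°
pole (1 + j190·0.02) = 1 + j3.8 → |·| ≈ 3.9294, ∠ ≈ 75.26°
|L| = 0.01 · 1 / (19.026 · 3.9294) ≈ 0.00013376
Gain = 20 log₁₀(0.00013376) ≈ -77.47 dB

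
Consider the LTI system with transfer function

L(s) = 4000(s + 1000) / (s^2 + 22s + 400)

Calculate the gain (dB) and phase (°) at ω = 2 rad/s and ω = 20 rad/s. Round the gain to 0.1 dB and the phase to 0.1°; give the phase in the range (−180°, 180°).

At s = jω = j2:
zero (s+1000): 1000 + j2 → |·| = √(1000²+2²) = √1000004 ≈ 1000, ∠ = arctan(2/1000) ≈ 0.11°
quadratic: (j2)² + 22·j2 + 400 = 396 + j44 → |·| ≈ 398.44, ∠ ≈ 6.34°
|L| = 4000 · 1000 / 398.44 ≈ 10039
Gain = 20 log₁₀(10039) ≈ 80.03 dB
∠L = 0.11° − 6.34° = -6.23°

At s = jω = j20:
zero (s+1000): 1000 + j20 → |·| = √(1000²+20²) = √1000400 ≈ 1000.2, ∠ = arctan(20/1000) ≈ 1.15°
quadratic: (j20)² + 22·j20 + 400 = 0 + j440 → |·| ≈ 440, ∠ ≈ 90.00°
|L| = 4000 · 1000.2 / 440 ≈ 9092.7
Gain = 20 log₁₀(9092.7) ≈ 79.17 dB
∠L = 1.15° − 90.00° = -88.85°

ω = 2: 80.0 dB, -6.2°; ω = 20: 79.2 dB, -88.9°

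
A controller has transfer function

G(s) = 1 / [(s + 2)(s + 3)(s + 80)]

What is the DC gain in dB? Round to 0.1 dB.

G(0) = 1 / (2·3·80) ≈ 0.0020833
20 log₁₀(0.0020833) ≈ -53.62 dB

-53.6 dB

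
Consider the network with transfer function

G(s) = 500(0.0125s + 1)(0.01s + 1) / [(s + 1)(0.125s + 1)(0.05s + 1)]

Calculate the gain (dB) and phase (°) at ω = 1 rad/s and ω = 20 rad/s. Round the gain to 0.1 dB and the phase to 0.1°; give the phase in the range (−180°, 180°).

ω = 1: 50.9 dB, -53.7°; ω = 20: 16.8 dB, -175.0°

At ω = 1 rad/s:
zero (1 + j1·0.0125) = 1 + j0.0125 → |·| ≈ 1.0001, ∠ ≈ 0.72°
zero (1 + j1·0.01) = 1 + j0.01 → |·| ≈ 1, ∠ ≈ 0.57°
pole (1 + j1·1) = 1 + j1 → |·| ≈ 1.4142, ∠ ≈ 45.00°
pole (1 + j1·0.125) = 1 + j0.125 → |·| ≈ 1.0078, ∠ ≈ 7.13°
pole (1 + j1·0.05) = 1 + j0.05 → |·| ≈ 1.0012, ∠ ≈ 2.86°
|G| = 500 · 1.0001 · 1 / (1.4142 · 1.0078 · 1.0012) ≈ 350.43
Gain = 20 log₁₀(350.43) ≈ 50.89 dB
∠G = (0.72° + 0.57°) − (45.00° + 7.13° + 2.86°) = -53.70°

At ω = 20 rad/s:
zero (1 + j20·0.0125) = 1 + j0.25 → |·| ≈ 1.0308, ∠ ≈ 14.04°
zero (1 + j20·0.01) = 1 + j0.2 → |·| ≈ 1.0198, ∠ ≈ 11.31°
pole (1 + j20·1) = 1 + j20 → |·| ≈ 20.025, ∠ ≈ 87.14°
pole (1 + j20·0.125) = 1 + j2.5 → |·| ≈ 2.6926, ∠ ≈ 68.20°
pole (1 + j20·0.05) = 1 + j1 → |·| ≈ 1.4142, ∠ ≈ 45.00°
|G| = 500 · 1.0308 · 1.0198 / (20.025 · 2.6926 · 1.4142) ≈ 6.8929
Gain = 20 log₁₀(6.8929) ≈ 16.77 dB
∠G = (14.04° + 11.31°) − (87.14° + 68.20° + 45.00°) = -174.99°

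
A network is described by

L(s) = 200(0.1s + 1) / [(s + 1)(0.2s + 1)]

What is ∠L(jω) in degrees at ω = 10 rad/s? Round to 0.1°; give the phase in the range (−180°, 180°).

-102.7°

At ω = 10 rad/s:
zero (1 + j10·0.1) = 1 + j1 → |·| ≈ 1.4142, ∠ ≈ 45.00°
pole (1 + j10·1) = 1 + j10 → |·| ≈ 10.05, ∠ ≈ 84.29°
pole (1 + j10·0.2) = 1 + j2 → |·| ≈ 2.2361, ∠ ≈ 63.43°
∠L = (45.00°) − (84.29° + 63.43°) = -102.72°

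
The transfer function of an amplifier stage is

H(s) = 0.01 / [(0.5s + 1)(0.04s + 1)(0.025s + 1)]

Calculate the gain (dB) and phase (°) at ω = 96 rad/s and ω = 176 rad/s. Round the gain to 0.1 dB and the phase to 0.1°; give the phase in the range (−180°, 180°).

ω = 96: -93.9 dB, 128.4°; ω = 176: -109.0 dB, 111.5°

At ω = 96 rad/s:
pole (1 + j96·0.5) = 1 + j48 → |·| ≈ 48.01, ∠ ≈ 88.81°
pole (1 + j96·0.04) = 1 + j3.84 → |·| ≈ 3.9681, ∠ ≈ 75.40°
pole (1 + j96·0.025) = 1 + j2.4 → |·| ≈ 2.6, ∠ ≈ 67.38°
|H| = 0.01 · 1 / (48.01 · 3.9681 · 2.6) ≈ 2.0189e-05
Gain = 20 log₁₀(2.0189e-05) ≈ -93.90 dB
∠H = (0°) − (88.81° + 75.40° + 67.38°) = -231.59° ≡ 128.41° (principal value)

At ω = 176 rad/s:
pole (1 + j176·0.5) = 1 + j88 → |·| ≈ 88.006, ∠ ≈ 89.35°
pole (1 + j176·0.04) = 1 + j7.04 → |·| ≈ 7.1107, ∠ ≈ 81.92°
pole (1 + j176·0.025) = 1 + j4.4 → |·| ≈ 4.5122, ∠ ≈ 77.20°
|H| = 0.01 · 1 / (88.006 · 7.1107 · 4.5122) ≈ 3.5415e-06
Gain = 20 log₁₀(3.5415e-06) ≈ -109.02 dB
∠H = (0°) − (89.35° + 81.92° + 77.20°) = -248.47° ≡ 111.53° (principal value)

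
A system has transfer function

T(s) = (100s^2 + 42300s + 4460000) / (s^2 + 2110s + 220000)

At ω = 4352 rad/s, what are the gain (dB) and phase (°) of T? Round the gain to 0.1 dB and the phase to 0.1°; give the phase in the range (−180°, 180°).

Substitute s = j4352:
Numerator: 100(j4352)^2 + 42300(j4352) + 4460000 = -1889530400 + j184089600
Denominator: (j4352)^2 + 2110(j4352) + 220000 = -18719904 + j9182720
|N| = √(1889530400² + 184089600²) ≈ 1.8985e+09, ∠N ≈ 174.44°
|D| = √(18719904² + 9182720²) ≈ 2.0851e+07, ∠D ≈ 153.87°
|T| = 1.8985e+09 / 2.0851e+07 ≈ 91.051
Gain = 20 log₁₀(91.051) ≈ 39.19 dB
∠T = 174.44° − 153.87° = 20.57°

39.2 dB, 20.6°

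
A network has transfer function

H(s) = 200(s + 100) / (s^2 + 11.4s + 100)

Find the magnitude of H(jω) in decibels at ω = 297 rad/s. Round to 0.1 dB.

-3.0 dB

At s = jω = j297:
zero (s+100): 100 + j297 → |·| = √(100²+297²) = √98209 ≈ 313.38, ∠ = arctan(297/100) ≈ 71.39°
quadratic: (j297)² + 11.4·j297 + 100 = -88109 + j3385.8 → |·| ≈ 88174, ∠ ≈ 177.80°
|H| = 200 · 313.38 / 88174 ≈ 0.71082
Gain = 20 log₁₀(0.71082) ≈ -2.96 dB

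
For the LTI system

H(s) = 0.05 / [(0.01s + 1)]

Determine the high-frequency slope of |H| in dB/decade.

Each pole contributes −20 dB/decade at high frequency; each zero contributes +20 dB/decade.
Net: 0 zero(s) − 1 pole(s) → -20 dB/decade.

-20 dB/decade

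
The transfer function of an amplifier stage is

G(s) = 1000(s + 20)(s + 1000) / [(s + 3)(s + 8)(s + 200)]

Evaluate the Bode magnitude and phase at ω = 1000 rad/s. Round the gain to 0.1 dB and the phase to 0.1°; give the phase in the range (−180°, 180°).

At s = jω = j1000:
zero (s+20): 20 + j1000 → |·| = √(20²+1000²) = √1000400 ≈ 1000.2, ∠ = arctan(1000/20) ≈ 88.85°
zero (s+1000): 1000 + j1000 → |·| = √(1000²+1000²) = √2000000 ≈ 1414.2, ∠ = arctan(1000/1000) ≈ 45.00°
pole (s+3): 3 + j1000 → |·| = √(3²+1000²) = √1000009 ≈ 1000, ∠ = arctan(1000/3) ≈ 89.83°
pole (s+8): 8 + j1000 → |·| = √(8²+1000²) = √1000064 ≈ 1000, ∠ = arctan(1000/8) ≈ 89.54°
pole (s+200): 200 + j1000 → |·| = √(200²+1000²) = √1040000 ≈ 1019.8, ∠ = arctan(1000/200) ≈ 78.69°
|G| = 1000 · 1.4145e+06 / 1.0198e+09 ≈ 1.387
Gain = 20 log₁₀(1.387) ≈ 2.84 dB
∠G = 133.85° − 258.06° = -124.21°

2.8 dB, -124.2°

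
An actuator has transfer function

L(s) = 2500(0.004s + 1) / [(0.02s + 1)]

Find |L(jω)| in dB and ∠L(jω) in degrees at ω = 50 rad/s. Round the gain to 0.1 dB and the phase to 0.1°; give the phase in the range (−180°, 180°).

At ω = 50 rad/s:
zero (1 + j50·0.004) = 1 + j0.2 → |·| ≈ 1.0198, ∠ ≈ 11.31°
pole (1 + j50·0.02) = 1 + j1 → |·| ≈ 1.4142, ∠ ≈ 45.00°
|L| = 2500 · 1.0198 / (1.4142) ≈ 1802.8
Gain = 20 log₁₀(1802.8) ≈ 65.12 dB
∠L = (11.31°) − (45.00°) = -33.69°

65.1 dB, -33.7°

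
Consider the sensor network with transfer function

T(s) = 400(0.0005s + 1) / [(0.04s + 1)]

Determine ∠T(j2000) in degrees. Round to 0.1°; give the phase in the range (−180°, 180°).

-44.3°

At ω = 2000 rad/s:
zero (1 + j2000·0.0005) = 1 + j1 → |·| ≈ 1.4142, ∠ ≈ 45.00°
pole (1 + j2000·0.04) = 1 + j80 → |·| ≈ 80.006, ∠ ≈ 89.28°
∠T = (45.00°) − (89.28°) = -44.28°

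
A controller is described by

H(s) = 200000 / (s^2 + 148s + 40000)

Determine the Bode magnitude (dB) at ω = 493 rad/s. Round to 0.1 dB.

-0.7 dB

At s = jω = j493:
quadratic: (j493)² + 148·j493 + 40000 = -203049 + j72964 → |·| ≈ 2.1576e+05, ∠ ≈ 160.23°
|H| = 200000 / 2.1576e+05 ≈ 0.92696
Gain = 20 log₁₀(0.92696) ≈ -0.66 dB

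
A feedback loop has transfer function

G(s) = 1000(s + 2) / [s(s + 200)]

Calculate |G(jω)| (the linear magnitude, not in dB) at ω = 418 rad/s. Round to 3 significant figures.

2.16

At s = jω = j418:
zero (s+2): 2 + j418 → |·| = √(2²+418²) = √174728 ≈ 418, ∠ = arctan(418/2) ≈ 89.73°
pole (s+200): 200 + j418 → |·| = √(200²+418²) = √214724 ≈ 463.38, ∠ = arctan(418/200) ≈ 64.43°
pole at origin: |s| = 418, ∠ = 90.00° (in denominator)
|G| = 1000 · 418 / 1.9369e+05 ≈ 2.1581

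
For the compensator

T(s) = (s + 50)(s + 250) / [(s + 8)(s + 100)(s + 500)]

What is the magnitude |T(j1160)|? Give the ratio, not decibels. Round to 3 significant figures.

0.000808

At s = jω = j1160:
zero (s+50): 50 + j1160 → |·| = √(50²+1160²) = √1348100 ≈ 1161.1, ∠ = arctan(1160/50) ≈ 87.53°
zero (s+250): 250 + j1160 → |·| = √(250²+1160²) = √1408100 ≈ 1186.6, ∠ = arctan(1160/250) ≈ 77.84°
pole (s+8): 8 + j1160 → |·| = √(8²+1160²) = √1345664 ≈ 1160, ∠ = arctan(1160/8) ≈ 89.60°
pole (s+100): 100 + j1160 → |·| = √(100²+1160²) = √1355600 ≈ 1164.3, ∠ = arctan(1160/100) ≈ 85.07°
pole (s+500): 500 + j1160 → |·| = √(500²+1160²) = √1595600 ≈ 1263.2, ∠ = arctan(1160/500) ≈ 66.68°
|T| = 1 · 1.3778e+06 / 1.7061e+09 ≈ 0.00080757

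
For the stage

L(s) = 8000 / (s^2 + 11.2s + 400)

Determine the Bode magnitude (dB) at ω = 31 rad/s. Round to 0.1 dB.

At s = jω = j31:
quadratic: (j31)² + 11.2·j31 + 400 = -561 + j347.2 → |·| ≈ 659.75, ∠ ≈ 148.25°
|L| = 8000 / 659.75 ≈ 12.126
Gain = 20 log₁₀(12.126) ≈ 21.67 dB

21.7 dB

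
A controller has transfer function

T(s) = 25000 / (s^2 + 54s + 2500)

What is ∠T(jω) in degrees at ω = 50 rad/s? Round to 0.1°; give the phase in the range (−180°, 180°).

-90.0°

At s = jω = j50:
quadratic: (j50)² + 54·j50 + 2500 = 0 + j2700 → |·| ≈ 2700, ∠ ≈ 90.00°
∠T = 0.00° − 90.00° = -90.00°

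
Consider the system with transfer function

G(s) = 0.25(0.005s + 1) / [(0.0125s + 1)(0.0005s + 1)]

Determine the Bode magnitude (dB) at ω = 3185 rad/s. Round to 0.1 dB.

-25.5 dB

At ω = 3185 rad/s:
zero (1 + j3185·0.005) = 1 + j15.925 → |·| ≈ 15.956, ∠ ≈ 86.41°
pole (1 + j3185·0.0125) = 1 + j39.8125 → |·| ≈ 39.825, ∠ ≈ 88.56°
pole (1 + j3185·0.0005) = 1 + j1.5925 → |·| ≈ 1.8804, ∠ ≈ 57.87°
|G| = 0.25 · 15.956 / (39.825 · 1.8804) ≈ 0.053267
Gain = 20 log₁₀(0.053267) ≈ -25.47 dB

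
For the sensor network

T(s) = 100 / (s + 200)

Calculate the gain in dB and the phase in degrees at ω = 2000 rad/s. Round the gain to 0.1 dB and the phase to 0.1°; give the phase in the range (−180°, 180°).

-26.1 dB, -84.3°

Substitute s = j2000:
Numerator: 100 = 100 + j0
Denominator: (j2000) + 200 = 200 + j2000
|N| = √(100² + 0²) ≈ 100, ∠N ≈ 0.00°
|D| = √(200² + 2000²) ≈ 2010, ∠D ≈ 84.29°
|T| = 100 / 2010 ≈ 0.049751
Gain = 20 log₁₀(0.049751) ≈ -26.06 dB
∠T = 0.00° − 84.29° = -84.29°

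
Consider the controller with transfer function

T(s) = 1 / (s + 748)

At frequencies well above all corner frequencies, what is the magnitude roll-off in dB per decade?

Each pole contributes −20 dB/decade at high frequency; each zero contributes +20 dB/decade.
Net: 0 zero(s) − 1 pole(s) → -20 dB/decade.

-20 dB/decade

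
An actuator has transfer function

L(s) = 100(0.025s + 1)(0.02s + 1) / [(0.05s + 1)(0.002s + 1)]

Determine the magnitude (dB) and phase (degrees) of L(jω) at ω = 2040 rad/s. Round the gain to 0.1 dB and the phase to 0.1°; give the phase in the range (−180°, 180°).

53.7 dB, 11.8°

At ω = 2040 rad/s:
zero (1 + j2040·0.025) = 1 + j51 → |·| ≈ 51.01, ∠ ≈ 88.88°
zero (1 + j2040·0.02) = 1 + j40.8 → |·| ≈ 40.812, ∠ ≈ 88.60°
pole (1 + j2040·0.05) = 1 + j102 → |·| ≈ 102, ∠ ≈ 89.44°
pole (1 + j2040·0.002) = 1 + j4.08 → |·| ≈ 4.2008, ∠ ≈ 76.23°
|L| = 100 · 51.01 · 40.812 / (102 · 4.2008) ≈ 485.86
Gain = 20 log₁₀(485.86) ≈ 53.73 dB
∠L = (88.88° + 88.60°) − (89.44° + 76.23°) = 11.81°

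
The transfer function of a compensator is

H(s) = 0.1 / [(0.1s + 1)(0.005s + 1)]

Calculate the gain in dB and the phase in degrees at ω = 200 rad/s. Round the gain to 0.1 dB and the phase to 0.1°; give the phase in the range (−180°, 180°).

-49.0 dB, -132.1°

At ω = 200 rad/s:
pole (1 + j200·0.1) = 1 + j20 → |·| ≈ 20.025, ∠ ≈ 87.14°
pole (1 + j200·0.005) = 1 + j1 → |·| ≈ 1.4142, ∠ ≈ 45.00°
|H| = 0.1 · 1 / (20.025 · 1.4142) ≈ 0.0035312
Gain = 20 log₁₀(0.0035312) ≈ -49.04 dB
∠H = (0°) − (87.14° + 45.00°) = -132.14°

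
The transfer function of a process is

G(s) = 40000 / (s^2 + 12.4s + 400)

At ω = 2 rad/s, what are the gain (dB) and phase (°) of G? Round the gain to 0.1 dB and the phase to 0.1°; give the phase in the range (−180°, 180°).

40.1 dB, -3.6°

At s = jω = j2:
quadratic: (j2)² + 12.4·j2 + 400 = 396 + j24.8 → |·| ≈ 396.78, ∠ ≈ 3.58°
|G| = 40000 / 396.78 ≈ 100.81
Gain = 20 log₁₀(100.81) ≈ 40.07 dB
∠G = 0.00° − 3.58° = -3.58°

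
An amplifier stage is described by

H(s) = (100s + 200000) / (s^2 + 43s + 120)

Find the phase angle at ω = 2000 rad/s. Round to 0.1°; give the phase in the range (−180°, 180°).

Substitute s = j2000:
Numerator: 100(j2000) + 200000 = 200000 + j200000
Denominator: (j2000)^2 + 43(j2000) + 120 = -3999880 + j86000
|N| = √(200000² + 200000²) ≈ 2.8284e+05, ∠N ≈ 45.00°
|D| = √(3999880² + 86000²) ≈ 4.0008e+06, ∠D ≈ 178.77°
∠H = 45.00° − 178.77° = -133.77°

-133.8°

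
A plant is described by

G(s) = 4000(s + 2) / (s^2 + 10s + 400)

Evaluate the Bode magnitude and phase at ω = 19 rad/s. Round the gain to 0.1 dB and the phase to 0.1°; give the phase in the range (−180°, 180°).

51.9 dB, 5.6°

At s = jω = j19:
zero (s+2): 2 + j19 → |·| = √(2²+19²) = √365 ≈ 19.105, ∠ = arctan(19/2) ≈ 83.99°
quadratic: (j19)² + 10·j19 + 400 = 39 + j190 → |·| ≈ 193.96, ∠ ≈ 78.40°
|G| = 4000 · 19.105 / 193.96 ≈ 394
Gain = 20 log₁₀(394) ≈ 51.91 dB
∠G = 83.99° − 78.40° = 5.59°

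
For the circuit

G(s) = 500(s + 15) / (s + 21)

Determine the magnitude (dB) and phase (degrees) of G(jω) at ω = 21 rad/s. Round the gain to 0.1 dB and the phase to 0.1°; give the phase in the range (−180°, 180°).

At s = jω = j21:
zero (s+15): 15 + j21 → |·| = √(15²+21²) = √666 ≈ 25.807, ∠ = arctan(21/15) ≈ 54.46°
pole (s+21): 21 + j21 → |·| = √(21²+21²) = √882 ≈ 29.698, ∠ = arctan(21/21) ≈ 45.00°
|G| = 500 · 25.807 / 29.698 ≈ 434.49
Gain = 20 log₁₀(434.49) ≈ 52.76 dB
∠G = 54.46° − 45.00° = 9.46°

52.8 dB, 9.5°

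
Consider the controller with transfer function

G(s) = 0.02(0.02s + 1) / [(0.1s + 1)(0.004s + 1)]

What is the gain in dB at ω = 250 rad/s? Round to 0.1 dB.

-50.8 dB

At ω = 250 rad/s:
zero (1 + j250·0.02) = 1 + j5 → |·| ≈ 5.099, ∠ ≈ 78.69°
pole (1 + j250·0.1) = 1 + j25 → |·| ≈ 25.02, ∠ ≈ 87.71°
pole (1 + j250·0.004) = 1 + j1 → |·| ≈ 1.4142, ∠ ≈ 45.00°
|G| = 0.02 · 5.099 / (25.02 · 1.4142) ≈ 0.0028822
Gain = 20 log₁₀(0.0028822) ≈ -50.81 dB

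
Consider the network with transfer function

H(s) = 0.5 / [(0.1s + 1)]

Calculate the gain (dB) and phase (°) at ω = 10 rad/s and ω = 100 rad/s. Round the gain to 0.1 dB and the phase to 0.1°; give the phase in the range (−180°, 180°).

ω = 10: -9.0 dB, -45.0°; ω = 100: -26.1 dB, -84.3°

At ω = 10 rad/s:
pole (1 + j10·0.1) = 1 + j1 → |·| ≈ 1.4142, ∠ ≈ 45.00°
|H| = 0.5 · 1 / (1.4142) ≈ 0.35356
Gain = 20 log₁₀(0.35356) ≈ -9.03 dB
∠H = (0°) − (45.00°) = -45.00°

At ω = 100 rad/s:
pole (1 + j100·0.1) = 1 + j10 → |·| ≈ 10.05, ∠ ≈ 84.29°
|H| = 0.5 · 1 / (10.05) ≈ 0.049751
Gain = 20 log₁₀(0.049751) ≈ -26.06 dB
∠H = (0°) − (84.29°) = -84.29°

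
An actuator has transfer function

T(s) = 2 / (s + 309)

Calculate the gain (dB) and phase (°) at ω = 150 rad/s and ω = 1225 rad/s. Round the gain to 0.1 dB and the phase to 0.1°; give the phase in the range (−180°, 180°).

ω = 150: -44.7 dB, -25.9°; ω = 1225: -56.0 dB, -75.8°

At s = jω = j150:
pole (s+309): 309 + j150 → |·| = √(309²+150²) = √117981 ≈ 343.48, ∠ = arctan(150/309) ≈ 25.89°
|T| = 2 / 343.48 ≈ 0.0058228
Gain = 20 log₁₀(0.0058228) ≈ -44.70 dB
∠T = 0.00° − 25.89° = -25.89°

At s = jω = j1225:
pole (s+309): 309 + j1225 → |·| = √(309²+1225²) = √1596106 ≈ 1263.4, ∠ = arctan(1225/309) ≈ 75.84°
|T| = 2 / 1263.4 ≈ 0.001583
Gain = 20 log₁₀(0.001583) ≈ -56.01 dB
∠T = 0.00° − 75.84° = -75.84°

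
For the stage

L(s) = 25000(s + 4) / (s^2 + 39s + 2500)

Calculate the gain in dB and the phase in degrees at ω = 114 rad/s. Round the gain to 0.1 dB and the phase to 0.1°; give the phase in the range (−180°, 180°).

48.0 dB, -69.1°

At s = jω = j114:
zero (s+4): 4 + j114 → |·| = √(4²+114²) = √13012 ≈ 114.07, ∠ = arctan(114/4) ≈ 87.99°
quadratic: (j114)² + 39·j114 + 2500 = -10496 + j4446 → |·| ≈ 11399, ∠ ≈ 157.04°
|L| = 25000 · 114.07 / 11399 ≈ 250.18
Gain = 20 log₁₀(250.18) ≈ 47.97 dB
∠L = 87.99° − 157.04° = -69.05°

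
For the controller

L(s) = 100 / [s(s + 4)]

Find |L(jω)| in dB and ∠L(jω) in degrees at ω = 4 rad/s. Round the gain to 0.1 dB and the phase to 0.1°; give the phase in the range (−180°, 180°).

At s = jω = j4:
pole (s+4): 4 + j4 → |·| = √(4²+4²) = √32 ≈ 5.6569, ∠ = arctan(4/4) ≈ 45.00°
pole at origin: |s| = 4, ∠ = 90.00° (in denominator)
|L| = 100 / 22.628 ≈ 4.4193
Gain = 20 log₁₀(4.4193) ≈ 12.91 dB
∠L = 0.00° − 135.00° = -135.00°

12.9 dB, -135.0°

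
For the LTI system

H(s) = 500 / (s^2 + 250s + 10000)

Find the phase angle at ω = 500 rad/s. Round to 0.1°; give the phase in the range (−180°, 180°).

-152.5°

Substitute s = j500:
Numerator: 500 = 500 + j0
Denominator: (j500)^2 + 250(j500) + 10000 = -240000 + j125000
|N| = √(500² + 0²) ≈ 500, ∠N ≈ 0.00°
|D| = √(240000² + 125000²) ≈ 2.706e+05, ∠D ≈ 152.49°
∠H = 0.00° − 152.49° = -152.49°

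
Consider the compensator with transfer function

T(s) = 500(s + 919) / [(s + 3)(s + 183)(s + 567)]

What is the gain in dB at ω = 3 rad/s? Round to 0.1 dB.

0.4 dB

At s = jω = j3:
zero (s+919): 919 + j3 → |·| = √(919²+3²) = √844570 ≈ 919, ∠ = arctan(3/919) ≈ 0.19°
pole (s+3): 3 + j3 → |·| = √(3²+3²) = √18 ≈ 4.2426, ∠ = arctan(3/3) ≈ 45.00°
pole (s+183): 183 + j3 → |·| = √(183²+3²) = √33498 ≈ 183.02, ∠ = arctan(3/183) ≈ 0.94°
pole (s+567): 567 + j3 → |·| = √(567²+3²) = √321498 ≈ 567.01, ∠ = arctan(3/567) ≈ 0.30°
|T| = 500 · 919 / 4.4027e+05 ≈ 1.0437
Gain = 20 log₁₀(1.0437) ≈ 0.37 dB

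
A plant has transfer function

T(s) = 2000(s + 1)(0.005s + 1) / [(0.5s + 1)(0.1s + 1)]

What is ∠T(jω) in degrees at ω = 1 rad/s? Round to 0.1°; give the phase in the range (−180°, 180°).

At ω = 1 rad/s:
zero (1 + j1·1) = 1 + j1 → |·| ≈ 1.4142, ∠ ≈ 45.00°
zero (1 + j1·0.005) = 1 + j0.005 → |·| ≈ 1, ∠ ≈ 0.29°
pole (1 + j1·0.5) = 1 + j0.5 → |·| ≈ 1.118, ∠ ≈ 26.57°
pole (1 + j1·0.1) = 1 + j0.1 → |·| ≈ 1.005, ∠ ≈ 5.71°
∠T = (45.00° + 0.29°) − (26.57° + 5.71°) = 13.01°

13.0°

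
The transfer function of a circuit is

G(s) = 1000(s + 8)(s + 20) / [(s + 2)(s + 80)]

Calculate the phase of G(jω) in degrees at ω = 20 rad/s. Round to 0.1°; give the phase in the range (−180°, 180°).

14.9°

At s = jω = j20:
zero (s+8): 8 + j20 → |·| = √(8²+20²) = √464 ≈ 21.541, ∠ = arctan(20/8) ≈ 68.20°
zero (s+20): 20 + j20 → |·| = √(20²+20²) = √800 ≈ 28.284, ∠ = arctan(20/20) ≈ 45.00°
pole (s+2): 2 + j20 → |·| = √(2²+20²) = √404 ≈ 20.1, ∠ = arctan(20/2) ≈ 84.29°
pole (s+80): 80 + j20 → |·| = √(80²+20²) = √6800 ≈ 82.462, ∠ = arctan(20/80) ≈ 14.04°
∠G = 113.20° − 98.33° = 14.87°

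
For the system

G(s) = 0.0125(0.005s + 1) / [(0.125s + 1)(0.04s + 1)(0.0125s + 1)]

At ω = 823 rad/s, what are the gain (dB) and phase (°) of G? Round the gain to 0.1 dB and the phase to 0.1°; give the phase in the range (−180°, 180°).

At ω = 823 rad/s:
zero (1 + j823·0.005) = 1 + j4.115 → |·| ≈ 4.2348, ∠ ≈ 76.34°
pole (1 + j823·0.125) = 1 + j102.875 → |·| ≈ 102.88, ∠ ≈ 89.44°
pole (1 + j823·0.04) = 1 + j32.92 → |·| ≈ 32.935, ∠ ≈ 88.26°
pole (1 + j823·0.0125) = 1 + j10.2875 → |·| ≈ 10.336, ∠ ≈ 84.45°
|G| = 0.0125 · 4.2348 / (102.88 · 32.935 · 10.336) ≈ 1.5115e-06
Gain = 20 log₁₀(1.5115e-06) ≈ -116.41 dB
∠G = (76.34°) − (89.44° + 88.26° + 84.45°) = -185.81° ≡ 174.19° (principal value)

-116.4 dB, 174.2°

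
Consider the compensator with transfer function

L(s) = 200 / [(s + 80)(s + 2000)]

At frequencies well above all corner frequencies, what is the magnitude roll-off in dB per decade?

-40 dB/decade

Each pole contributes −20 dB/decade at high frequency; each zero contributes +20 dB/decade.
Net: 0 zero(s) − 2 pole(s) → -40 dB/decade.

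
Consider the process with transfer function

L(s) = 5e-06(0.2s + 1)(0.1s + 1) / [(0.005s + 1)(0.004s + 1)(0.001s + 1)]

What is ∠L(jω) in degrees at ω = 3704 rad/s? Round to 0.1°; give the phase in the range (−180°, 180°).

At ω = 3704 rad/s:
zero (1 + j3704·0.2) = 1 + j740.8 → |·| ≈ 740.8, ∠ ≈ 89.92°
zero (1 + j3704·0.1) = 1 + j370.4 → |·| ≈ 370.4, ∠ ≈ 89.85°
pole (1 + j3704·0.005) = 1 + j18.52 → |·| ≈ 18.547, ∠ ≈ 86.91°
pole (1 + j3704·0.004) = 1 + j14.816 → |·| ≈ 14.85, ∠ ≈ 86.14°
pole (1 + j3704·0.001) = 1 + j3.704 → |·| ≈ 3.8366, ∠ ≈ 74.89°
∠L = (89.92° + 89.85°) − (86.91° + 86.14° + 74.89°) = -68.17°

-68.2°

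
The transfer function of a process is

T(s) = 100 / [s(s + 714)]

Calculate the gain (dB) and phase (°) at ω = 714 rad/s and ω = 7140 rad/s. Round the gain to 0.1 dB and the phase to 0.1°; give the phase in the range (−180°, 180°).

ω = 714: -77.2 dB, -135.0°; ω = 7140: -114.2 dB, -174.3°

At s = jω = j714:
pole (s+714): 714 + j714 → |·| = √(714²+714²) = √1019592 ≈ 1009.7, ∠ = arctan(714/714) ≈ 45.00°
pole at origin: |s| = 714, ∠ = 90.00° (in denominator)
|T| = 100 / 7.2093e+05 ≈ 0.00013871
Gain = 20 log₁₀(0.00013871) ≈ -77.16 dB
∠T = 0.00° − 135.00° = -135.00°

At s = jω = j7140:
pole (s+714): 714 + j7140 → |·| = √(714²+7140²) = √51489396 ≈ 7175.6, ∠ = arctan(7140/714) ≈ 84.29°
pole at origin: |s| = 7140, ∠ = 90.00° (in denominator)
|T| = 100 / 5.1234e+07 ≈ 1.9518e-06
Gain = 20 log₁₀(1.9518e-06) ≈ -114.19 dB
∠T = 0.00° − 174.29° = -174.29°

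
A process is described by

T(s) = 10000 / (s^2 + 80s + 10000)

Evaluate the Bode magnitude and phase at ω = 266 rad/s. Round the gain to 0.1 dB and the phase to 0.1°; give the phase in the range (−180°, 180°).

At s = jω = j266:
quadratic: (j266)² + 80·j266 + 10000 = -60756 + j21280 → |·| ≈ 64375, ∠ ≈ 160.70°
|T| = 10000 / 64375 ≈ 0.15534
Gain = 20 log₁₀(0.15534) ≈ -16.17 dB
∠T = 0.00° − 160.70° = -160.70°

-16.2 dB, -160.7°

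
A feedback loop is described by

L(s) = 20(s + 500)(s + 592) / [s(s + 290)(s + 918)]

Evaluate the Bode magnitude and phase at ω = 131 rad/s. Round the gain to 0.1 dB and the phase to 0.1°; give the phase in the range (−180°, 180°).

-15.8 dB, -95.3°

At s = jω = j131:
zero (s+500): 500 + j131 → |·| = √(500²+131²) = √267161 ≈ 516.88, ∠ = arctan(131/500) ≈ 14.68°
zero (s+592): 592 + j131 → |·| = √(592²+131²) = √367625 ≈ 606.32, ∠ = arctan(131/592) ≈ 12.48°
pole (s+290): 290 + j131 → |·| = √(290²+131²) = √101261 ≈ 318.22, ∠ = arctan(131/290) ≈ 24.31°
pole (s+918): 918 + j131 → |·| = √(918²+131²) = √859885 ≈ 927.3, ∠ = arctan(131/918) ≈ 8.12°
pole at origin: |s| = 131, ∠ = 90.00° (in denominator)
|L| = 20 · 3.1339e+05 / 3.8656e+07 ≈ 0.16214
Gain = 20 log₁₀(0.16214) ≈ -15.80 dB
∠L = 27.16° − 122.43° = -95.27°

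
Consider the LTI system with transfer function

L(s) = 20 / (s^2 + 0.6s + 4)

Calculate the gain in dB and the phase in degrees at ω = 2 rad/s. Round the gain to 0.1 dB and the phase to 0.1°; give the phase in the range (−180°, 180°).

24.4 dB, -90.0°

At s = jω = j2:
quadratic: (j2)² + 0.6·j2 + 4 = 0 + j1.2 → |·| ≈ 1.2, ∠ ≈ 90.00°
|L| = 20 / 1.2 ≈ 16.667
Gain = 20 log₁₀(16.667) ≈ 24.44 dB
∠L = 0.00° − 90.00° = -90.00°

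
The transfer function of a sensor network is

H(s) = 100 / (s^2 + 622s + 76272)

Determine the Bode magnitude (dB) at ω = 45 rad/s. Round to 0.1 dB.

Substitute s = j45:
Numerator: 100 = 100 + j0
Denominator: (j45)^2 + 622(j45) + 76272 = 74247 + j27990
|N| = √(100² + 0²) ≈ 100, ∠N ≈ 0.00°
|D| = √(74247² + 27990²) ≈ 79348, ∠D ≈ 20.66°
|H| = 100 / 79348 ≈ 0.0012603
Gain = 20 log₁₀(0.0012603) ≈ -57.99 dB

-58.0 dB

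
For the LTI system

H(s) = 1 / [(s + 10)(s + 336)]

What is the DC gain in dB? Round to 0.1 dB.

H(0) = 1 / (10·336) ≈ 0.00029762
20 log₁₀(0.00029762) ≈ -70.53 dB

-70.5 dB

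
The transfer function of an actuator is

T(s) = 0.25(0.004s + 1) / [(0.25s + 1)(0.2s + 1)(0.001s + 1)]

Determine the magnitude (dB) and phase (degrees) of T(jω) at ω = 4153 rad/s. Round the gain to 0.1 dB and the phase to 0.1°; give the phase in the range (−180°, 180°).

At ω = 4153 rad/s:
zero (1 + j4153·0.004) = 1 + j16.612 → |·| ≈ 16.642, ∠ ≈ 86.56°
pole (1 + j4153·0.25) = 1 + j1038.25 → |·| ≈ 1038.3, ∠ ≈ 89.94°
pole (1 + j4153·0.2) = 1 + j830.6 → |·| ≈ 830.6, ∠ ≈ 89.93°
pole (1 + j4153·0.001) = 1 + j4.153 → |·| ≈ 4.2717, ∠ ≈ 76.46°
|T| = 0.25 · 16.642 / (1038.3 · 830.6 · 4.2717) ≈ 1.1294e-06
Gain = 20 log₁₀(1.1294e-06) ≈ -118.94 dB
∠T = (86.56°) − (89.94° + 89.93° + 76.46°) = -169.77°

-118.9 dB, -169.8°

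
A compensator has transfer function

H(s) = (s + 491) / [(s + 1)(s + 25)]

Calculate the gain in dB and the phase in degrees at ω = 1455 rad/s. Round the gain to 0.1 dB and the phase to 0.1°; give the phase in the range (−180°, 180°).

At s = jω = j1455:
zero (s+491): 491 + j1455 → |·| = √(491²+1455²) = √2358106 ≈ 1535.6, ∠ = arctan(1455/491) ≈ 71.35°
pole (s+1): 1 + j1455 → |·| = √(1²+1455²) = √2117026 ≈ 1455, ∠ = arctan(1455/1) ≈ 89.96°
pole (s+25): 25 + j1455 → |·| = √(25²+1455²) = √2117650 ≈ 1455.2, ∠ = arctan(1455/25) ≈ 89.02°
|H| = 1 · 1535.6 / 2.1173e+06 ≈ 0.00072526
Gain = 20 log₁₀(0.00072526) ≈ -62.79 dB
∠H = 71.35° − 178.98° = -107.63°

-62.8 dB, -107.6°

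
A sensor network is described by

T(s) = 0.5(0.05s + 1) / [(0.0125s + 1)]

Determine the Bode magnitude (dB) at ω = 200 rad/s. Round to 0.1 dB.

At ω = 200 rad/s:
zero (1 + j200·0.05) = 1 + j10 → |·| ≈ 10.05, ∠ ≈ 84.29°
pole (1 + j200·0.0125) = 1 + j2.5 → |·| ≈ 2.6926, ∠ ≈ 68.20°
|T| = 0.5 · 10.05 / (2.6926) ≈ 1.8662
Gain = 20 log₁₀(1.8662) ≈ 5.42 dB

5.4 dB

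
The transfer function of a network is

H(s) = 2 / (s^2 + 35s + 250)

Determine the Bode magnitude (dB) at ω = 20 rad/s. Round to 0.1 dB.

Substitute s = j20:
Numerator: 2 = 2 + j0
Denominator: (j20)^2 + 35(j20) + 250 = -150 + j700
|N| = √(2² + 0²) ≈ 2, ∠N ≈ 0.00°
|D| = √(150² + 700²) ≈ 715.89, ∠D ≈ 102.09°
|H| = 2 / 715.89 ≈ 0.0027937
Gain = 20 log₁₀(0.0027937) ≈ -51.08 dB

-51.1 dB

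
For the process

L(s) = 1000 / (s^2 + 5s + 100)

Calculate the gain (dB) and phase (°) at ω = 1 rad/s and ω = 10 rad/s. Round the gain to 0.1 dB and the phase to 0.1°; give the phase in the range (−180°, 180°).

ω = 1: 20.1 dB, -2.9°; ω = 10: 26.0 dB, -90.0°

At s = jω = j1:
quadratic: (j1)² + 5·j1 + 100 = 99 + j5 → |·| ≈ 99.126, ∠ ≈ 2.89°
|L| = 1000 / 99.126 ≈ 10.088
Gain = 20 log₁₀(10.088) ≈ 20.08 dB
∠L = 0.00° − 2.89° = -2.89°

At s = jω = j10:
quadratic: (j10)² + 5·j10 + 100 = 0 + j50 → |·| ≈ 50, ∠ ≈ 90.00°
|L| = 1000 / 50 ≈ 20
Gain = 20 log₁₀(20) ≈ 26.02 dB
∠L = 0.00° − 90.00° = -90.00°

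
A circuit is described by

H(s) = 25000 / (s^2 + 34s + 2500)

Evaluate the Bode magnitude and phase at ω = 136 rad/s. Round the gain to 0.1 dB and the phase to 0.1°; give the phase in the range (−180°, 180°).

At s = jω = j136:
quadratic: (j136)² + 34·j136 + 2500 = -15996 + j4624 → |·| ≈ 16651, ∠ ≈ 163.88°
|H| = 25000 / 16651 ≈ 1.5014
Gain = 20 log₁₀(1.5014) ≈ 3.53 dB
∠H = 0.00° − 163.88° = -163.88°

3.5 dB, -163.9°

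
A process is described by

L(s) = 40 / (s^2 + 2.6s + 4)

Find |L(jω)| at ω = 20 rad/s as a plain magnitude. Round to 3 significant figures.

0.100

At s = jω = j20:
quadratic: (j20)² + 2.6·j20 + 4 = -396 + j52 → |·| ≈ 399.4, ∠ ≈ 172.52°
|L| = 40 / 399.4 ≈ 0.10015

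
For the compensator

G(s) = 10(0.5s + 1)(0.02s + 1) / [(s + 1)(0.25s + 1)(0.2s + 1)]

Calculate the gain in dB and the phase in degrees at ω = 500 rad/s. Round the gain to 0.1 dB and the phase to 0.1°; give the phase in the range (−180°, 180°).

-47.9 dB, -94.8°

At ω = 500 rad/s:
zero (1 + j500·0.5) = 1 + j250 → |·| ≈ 250, ∠ ≈ 89.77°
zero (1 + j500·0.02) = 1 + j10 → |·| ≈ 10.05, ∠ ≈ 84.29°
pole (1 + j500·1) = 1 + j500 → |·| ≈ 500, ∠ ≈ 89.89°
pole (1 + j500·0.25) = 1 + j125 → |·| ≈ 125, ∠ ≈ 89.54°
pole (1 + j500·0.2) = 1 + j100 → |·| ≈ 100, ∠ ≈ 89.43°
|G| = 10 · 250 · 10.05 / (500 · 125 · 100) ≈ 0.00402
Gain = 20 log₁₀(0.00402) ≈ -47.92 dB
∠G = (89.77° + 84.29°) − (89.89° + 89.54° + 89.43°) = -94.80°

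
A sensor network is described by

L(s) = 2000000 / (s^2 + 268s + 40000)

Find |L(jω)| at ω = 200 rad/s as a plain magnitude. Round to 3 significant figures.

37.3

At s = jω = j200:
quadratic: (j200)² + 268·j200 + 40000 = 0 + j53600 → |·| ≈ 53600, ∠ ≈ 90.00°
|L| = 2000000 / 53600 ≈ 37.313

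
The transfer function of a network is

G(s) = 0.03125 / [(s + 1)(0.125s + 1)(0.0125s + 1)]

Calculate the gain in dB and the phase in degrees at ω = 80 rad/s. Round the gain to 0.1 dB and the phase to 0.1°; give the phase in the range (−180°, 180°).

-91.2 dB, 141.4°

At ω = 80 rad/s:
pole (1 + j80·1) = 1 + j80 → |·| ≈ 80.006, ∠ ≈ 89.28°
pole (1 + j80·0.125) = 1 + j10 → |·| ≈ 10.05, ∠ ≈ 84.29°
pole (1 + j80·0.0125) = 1 + j1 → |·| ≈ 1.4142, ∠ ≈ 45.00°
|G| = 0.03125 · 1 / (80.006 · 10.05 · 1.4142) ≈ 2.7482e-05
Gain = 20 log₁₀(2.7482e-05) ≈ -91.22 dB
∠G = (0°) − (89.28° + 84.29° + 45.00°) = -218.57° ≡ 141.43° (principal value)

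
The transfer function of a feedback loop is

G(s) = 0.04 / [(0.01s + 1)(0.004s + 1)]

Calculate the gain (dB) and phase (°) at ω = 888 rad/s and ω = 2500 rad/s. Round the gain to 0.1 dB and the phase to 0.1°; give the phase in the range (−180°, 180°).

At ω = 888 rad/s:
pole (1 + j888·0.01) = 1 + j8.88 → |·| ≈ 8.9361, ∠ ≈ 83.57°
pole (1 + j888·0.004) = 1 + j3.552 → |·| ≈ 3.6901, ∠ ≈ 74.28°
|G| = 0.04 · 1 / (8.9361 · 3.6901) ≈ 0.001213
Gain = 20 log₁₀(0.001213) ≈ -58.32 dB
∠G = (0°) − (83.57° + 74.28°) = -157.85°

At ω = 2500 rad/s:
pole (1 + j2500·0.01) = 1 + j25 → |·| ≈ 25.02, ∠ ≈ 87.71°
pole (1 + j2500·0.004) = 1 + j10 → |·| ≈ 10.05, ∠ ≈ 84.29°
|G| = 0.04 · 1 / (25.02 · 10.05) ≈ 0.00015908
Gain = 20 log₁₀(0.00015908) ≈ -75.97 dB
∠G = (0°) − (87.71° + 84.29°) = -172.00°

ω = 888: -58.3 dB, -157.9°; ω = 2500: -76.0 dB, -172.0°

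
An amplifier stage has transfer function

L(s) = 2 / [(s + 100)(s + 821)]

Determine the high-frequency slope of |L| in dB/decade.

Each pole contributes −20 dB/decade at high frequency; each zero contributes +20 dB/decade.
Net: 0 zero(s) − 2 pole(s) → -40 dB/decade.

-40 dB/decade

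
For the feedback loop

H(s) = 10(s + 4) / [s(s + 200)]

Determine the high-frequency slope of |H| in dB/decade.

Each pole contributes −20 dB/decade at high frequency; each zero contributes +20 dB/decade.
Net: 1 zero(s) − 2 pole(s) → -20 dB/decade.

-20 dB/decade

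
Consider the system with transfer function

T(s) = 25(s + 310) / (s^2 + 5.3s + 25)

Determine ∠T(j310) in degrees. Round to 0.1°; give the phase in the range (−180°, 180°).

At s = jω = j310:
zero (s+310): 310 + j310 → |·| = √(310²+310²) = √192200 ≈ 438.41, ∠ = arctan(310/310) ≈ 45.00°
quadratic: (j310)² + 5.3·j310 + 25 = -96075 + j1643 → |·| ≈ 96089, ∠ ≈ 179.02°
∠T = 45.00° − 179.02° = -134.02°

-134.0°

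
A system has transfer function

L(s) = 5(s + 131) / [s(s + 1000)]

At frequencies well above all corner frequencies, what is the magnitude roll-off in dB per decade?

-20 dB/decade

Each pole contributes −20 dB/decade at high frequency; each zero contributes +20 dB/decade.
Net: 1 zero(s) − 2 pole(s) → -20 dB/decade.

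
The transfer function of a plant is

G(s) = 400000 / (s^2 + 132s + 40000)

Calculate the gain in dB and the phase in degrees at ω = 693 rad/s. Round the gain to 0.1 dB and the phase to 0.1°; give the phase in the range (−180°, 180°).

At s = jω = j693:
quadratic: (j693)² + 132·j693 + 40000 = -440249 + j91476 → |·| ≈ 4.4965e+05, ∠ ≈ 168.26°
|G| = 400000 / 4.4965e+05 ≈ 0.88958
Gain = 20 log₁₀(0.88958) ≈ -1.02 dB
∠G = 0.00° − 168.26° = -168.26°

-1.0 dB, -168.3°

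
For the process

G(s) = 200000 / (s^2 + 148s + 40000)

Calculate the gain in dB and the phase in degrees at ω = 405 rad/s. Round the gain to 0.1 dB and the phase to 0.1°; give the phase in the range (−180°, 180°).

At s = jω = j405:
quadratic: (j405)² + 148·j405 + 40000 = -124025 + j59940 → |·| ≈ 1.3775e+05, ∠ ≈ 154.21°
|G| = 200000 / 1.3775e+05 ≈ 1.4519
Gain = 20 log₁₀(1.4519) ≈ 3.24 dB
∠G = 0.00° − 154.21° = -154.21°

3.2 dB, -154.2°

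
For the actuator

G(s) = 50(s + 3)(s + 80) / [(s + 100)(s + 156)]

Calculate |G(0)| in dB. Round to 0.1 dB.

G(0) = 50·3·80 / (100·156) ≈ 0.76923
20 log₁₀(0.76923) ≈ -2.28 dB

-2.3 dB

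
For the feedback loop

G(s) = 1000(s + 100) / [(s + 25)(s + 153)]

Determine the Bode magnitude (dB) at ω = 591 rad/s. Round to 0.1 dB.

At s = jω = j591:
zero (s+100): 100 + j591 → |·| = √(100²+591²) = √359281 ≈ 599.4, ∠ = arctan(591/100) ≈ 80.40°
pole (s+25): 25 + j591 → |·| = √(25²+591²) = √349906 ≈ 591.53, ∠ = arctan(591/25) ≈ 87.58°
pole (s+153): 153 + j591 → |·| = √(153²+591²) = √372690 ≈ 610.48, ∠ = arctan(591/153) ≈ 75.49°
|G| = 1000 · 599.4 / 3.6112e+05 ≈ 1.6598
Gain = 20 log₁₀(1.6598) ≈ 4.40 dB

4.4 dB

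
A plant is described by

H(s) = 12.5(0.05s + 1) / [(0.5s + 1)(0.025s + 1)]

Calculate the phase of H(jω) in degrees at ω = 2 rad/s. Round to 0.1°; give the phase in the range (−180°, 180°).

-42.2°

At ω = 2 rad/s:
zero (1 + j2·0.05) = 1 + j0.1 → |·| ≈ 1.005, ∠ ≈ 5.71°
pole (1 + j2·0.5) = 1 + j1 → |·| ≈ 1.4142, ∠ ≈ 45.00°
pole (1 + j2·0.025) = 1 + j0.05 → |·| ≈ 1.0012, ∠ ≈ 2.86°
∠H = (5.71°) − (45.00° + 2.86°) = -42.15°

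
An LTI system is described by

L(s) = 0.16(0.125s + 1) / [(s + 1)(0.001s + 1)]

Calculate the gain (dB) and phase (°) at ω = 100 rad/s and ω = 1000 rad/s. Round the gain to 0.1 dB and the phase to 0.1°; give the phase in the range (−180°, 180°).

ω = 100: -34.0 dB, -9.7°; ω = 1000: -37.0 dB, -45.4°

At ω = 100 rad/s:
zero (1 + j100·0.125) = 1 + j12.5 → |·| ≈ 12.54, ∠ ≈ 85.43°
pole (1 + j100·1) = 1 + j100 → |·| ≈ 100, ∠ ≈ 89.43°
pole (1 + j100·0.001) = 1 + j0.1 → |·| ≈ 1.005, ∠ ≈ 5.71°
|L| = 0.16 · 12.54 / (100 · 1.005) ≈ 0.019964
Gain = 20 log₁₀(0.019964) ≈ -34.00 dB
∠L = (85.43°) − (89.43° + 5.71°) = -9.71°

At ω = 1000 rad/s:
zero (1 + j1000·0.125) = 1 + j125 → |·| ≈ 125, ∠ ≈ 89.54°
pole (1 + j1000·1) = 1 + j1000 → |·| ≈ 1000, ∠ ≈ 89.94°
pole (1 + j1000·0.001) = 1 + j1 → |·| ≈ 1.4142, ∠ ≈ 45.00°
|L| = 0.16 · 125 / (1000 · 1.4142) ≈ 0.014142
Gain = 20 log₁₀(0.014142) ≈ -36.99 dB
∠L = (89.54°) − (89.94° + 45.00°) = -45.40°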